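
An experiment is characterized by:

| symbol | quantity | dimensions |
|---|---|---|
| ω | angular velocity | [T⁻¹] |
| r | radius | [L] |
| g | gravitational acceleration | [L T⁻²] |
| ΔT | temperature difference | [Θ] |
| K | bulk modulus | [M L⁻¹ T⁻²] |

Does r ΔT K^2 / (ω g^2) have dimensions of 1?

Sum the exponent of each base dimension across the product:
  M: −[ω]_M + [r]_M − 2·[g]_M + [ΔT]_M + 2·[K]_M = −(0) + (0) − 2·(0) + (0) + 2·(1) = 2
  L: −[ω]_L + [r]_L − 2·[g]_L + [ΔT]_L + 2·[K]_L = −(0) + (1) − 2·(1) + (0) + 2·(-1) = -3
  T: −[ω]_T + [r]_T − 2·[g]_T + [ΔT]_T + 2·[K]_T = −(-1) + (0) − 2·(-2) + (0) + 2·(-2) = 1
  Θ: −[ω]_Θ + [r]_Θ − 2·[g]_Θ + [ΔT]_Θ + 2·[K]_Θ = −(0) + (0) − 2·(0) + (1) + 2·(0) = 1
Net dimensions [M² L⁻³ T Θ] ≠ [1] — not dimensionless.

no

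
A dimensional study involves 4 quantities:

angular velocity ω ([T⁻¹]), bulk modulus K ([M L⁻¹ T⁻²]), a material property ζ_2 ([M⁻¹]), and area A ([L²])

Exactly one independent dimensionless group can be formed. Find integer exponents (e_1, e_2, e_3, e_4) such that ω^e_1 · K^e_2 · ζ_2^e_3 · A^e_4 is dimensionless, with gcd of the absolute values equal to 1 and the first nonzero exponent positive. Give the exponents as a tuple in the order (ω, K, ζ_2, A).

(4, -2, -2, -1)

M: e_1·(0) + e_2·(1) + e_3·(-1) + e_4·(0) = 0
L: e_1·(0) + e_2·(-1) + e_3·(0) + e_4·(2) = 0
T: e_1·(-1) + e_2·(-2) + e_3·(0) + e_4·(0) = 0
Solving this homogeneous linear system for the smallest-integer solution (first nonzero entry positive) gives (4, -2, -2, -1).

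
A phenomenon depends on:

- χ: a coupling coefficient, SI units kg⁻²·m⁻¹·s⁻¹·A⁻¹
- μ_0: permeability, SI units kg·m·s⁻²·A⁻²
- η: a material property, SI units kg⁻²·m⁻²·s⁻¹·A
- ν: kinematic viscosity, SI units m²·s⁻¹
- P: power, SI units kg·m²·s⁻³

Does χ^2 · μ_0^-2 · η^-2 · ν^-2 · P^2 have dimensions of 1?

yes

Sum the exponent of each base dimension across the product:
  M: 2·[χ]_M − 2·[μ_0]_M − 2·[η]_M − 2·[ν]_M + 2·[P]_M = 2·(-2) − 2·(1) − 2·(-2) − 2·(0) + 2·(1) = 0
  L: 2·[χ]_L − 2·[μ_0]_L − 2·[η]_L − 2·[ν]_L + 2·[P]_L = 2·(-1) − 2·(1) − 2·(-2) − 2·(2) + 2·(2) = 0
  T: 2·[χ]_T − 2·[μ_0]_T − 2·[η]_T − 2·[ν]_T + 2·[P]_T = 2·(-1) − 2·(-2) − 2·(-1) − 2·(-1) + 2·(-3) = 0
  I: 2·[χ]_I − 2·[μ_0]_I − 2·[η]_I − 2·[ν]_I + 2·[P]_I = 2·(-1) − 2·(-2) − 2·(1) − 2·(0) + 2·(0) = 0
All base exponents vanish — dimensionless.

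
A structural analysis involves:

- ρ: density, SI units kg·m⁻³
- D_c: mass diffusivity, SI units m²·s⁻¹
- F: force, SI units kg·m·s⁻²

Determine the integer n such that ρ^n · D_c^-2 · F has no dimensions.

-1

Balance the M exponent: (1)·n from ρ, plus −2·(0) + (1) = 1 from the rest, must sum to zero.
n + 1 = 0, so n = -1.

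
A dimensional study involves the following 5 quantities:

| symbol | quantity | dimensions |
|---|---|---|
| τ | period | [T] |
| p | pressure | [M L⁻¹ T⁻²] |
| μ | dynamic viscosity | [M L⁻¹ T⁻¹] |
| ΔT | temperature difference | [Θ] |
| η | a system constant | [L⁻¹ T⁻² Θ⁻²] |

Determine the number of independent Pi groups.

There are 5 variables and 4 base dimensions (M, L, T, Θ).
The dimension matrix has rank 4.
Independent dimensionless groups: 5 − 4 = 1.

1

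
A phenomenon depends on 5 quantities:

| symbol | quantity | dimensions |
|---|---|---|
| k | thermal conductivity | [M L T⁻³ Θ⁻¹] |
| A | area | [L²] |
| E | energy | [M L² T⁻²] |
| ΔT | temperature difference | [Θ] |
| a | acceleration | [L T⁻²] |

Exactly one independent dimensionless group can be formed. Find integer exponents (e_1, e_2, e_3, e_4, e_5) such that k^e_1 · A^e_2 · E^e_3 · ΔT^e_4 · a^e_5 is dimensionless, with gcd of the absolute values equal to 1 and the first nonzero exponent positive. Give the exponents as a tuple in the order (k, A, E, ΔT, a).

M: e_1·(1) + e_2·(0) + e_3·(1) + e_4·(0) + e_5·(0) = 0
L: e_1·(1) + e_2·(2) + e_3·(2) + e_4·(0) + e_5·(1) = 0
T: e_1·(-3) + e_2·(0) + e_3·(-2) + e_4·(0) + e_5·(-2) = 0
Θ: e_1·(-1) + e_2·(0) + e_3·(0) + e_4·(1) + e_5·(0) = 0
Solving this homogeneous linear system for the smallest-integer solution (first nonzero entry positive) gives (4, 3, -4, 4, -2).

(4, 3, -4, 4, -2)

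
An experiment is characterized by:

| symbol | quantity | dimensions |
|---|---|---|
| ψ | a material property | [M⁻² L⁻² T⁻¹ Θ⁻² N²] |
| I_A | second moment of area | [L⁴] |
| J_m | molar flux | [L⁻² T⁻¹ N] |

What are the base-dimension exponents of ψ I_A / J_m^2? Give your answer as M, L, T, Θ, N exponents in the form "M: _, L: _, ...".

Collect each base-dimension exponent across the product:
  M: (-2) + (0) − 2·(0) = -2
  L: (-2) + (4) − 2·(-2) = 6
  T: (-1) + (0) − 2·(-1) = 1
  Θ: (-2) + (0) − 2·(0) = -2
  N: (2) + (0) − 2·(1) = 0
So the dimensions are [M⁻² L⁶ T Θ⁻²].

M: -2, L: 6, T: 1, Θ: -2, N: 0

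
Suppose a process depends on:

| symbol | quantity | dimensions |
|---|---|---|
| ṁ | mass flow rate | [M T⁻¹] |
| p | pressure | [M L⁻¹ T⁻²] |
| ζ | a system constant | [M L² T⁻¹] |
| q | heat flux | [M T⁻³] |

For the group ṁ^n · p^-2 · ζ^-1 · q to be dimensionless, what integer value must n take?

Balance the M exponent: (1)·n from ṁ, plus −2·(1) − (1) + (1) = -2 from the rest, must sum to zero.
n − 2 = 0, so n = 2.

2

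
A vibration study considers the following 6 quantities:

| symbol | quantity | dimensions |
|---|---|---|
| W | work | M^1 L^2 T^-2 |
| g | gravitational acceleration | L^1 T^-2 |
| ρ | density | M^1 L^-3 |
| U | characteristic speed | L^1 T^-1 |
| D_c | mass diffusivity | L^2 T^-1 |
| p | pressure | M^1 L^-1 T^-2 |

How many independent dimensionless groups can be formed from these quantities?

There are 6 variables and 3 base dimensions (M, L, T).
The dimension matrix has rank 3.
Independent dimensionless groups: 6 − 3 = 3.

3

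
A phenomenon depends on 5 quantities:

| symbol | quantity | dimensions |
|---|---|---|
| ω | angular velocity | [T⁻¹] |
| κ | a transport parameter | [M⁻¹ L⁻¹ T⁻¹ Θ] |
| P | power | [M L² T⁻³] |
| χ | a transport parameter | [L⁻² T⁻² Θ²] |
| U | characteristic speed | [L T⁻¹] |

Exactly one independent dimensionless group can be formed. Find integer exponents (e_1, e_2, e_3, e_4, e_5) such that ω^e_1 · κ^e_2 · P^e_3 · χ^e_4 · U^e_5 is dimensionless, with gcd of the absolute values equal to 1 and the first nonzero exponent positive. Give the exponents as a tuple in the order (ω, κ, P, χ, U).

M: e_1·(0) + e_2·(-1) + e_3·(1) + e_4·(0) + e_5·(0) = 0
L: e_1·(0) + e_2·(-1) + e_3·(2) + e_4·(-2) + e_5·(1) = 0
T: e_1·(-1) + e_2·(-1) + e_3·(-3) + e_4·(-2) + e_5·(-1) = 0
Θ: e_1·(0) + e_2·(1) + e_3·(0) + e_4·(2) + e_5·(0) = 0
Solving this homogeneous linear system for the smallest-integer solution (first nonzero entry positive) gives (2, -2, -2, 1, 4).

(2, -2, -2, 1, 4)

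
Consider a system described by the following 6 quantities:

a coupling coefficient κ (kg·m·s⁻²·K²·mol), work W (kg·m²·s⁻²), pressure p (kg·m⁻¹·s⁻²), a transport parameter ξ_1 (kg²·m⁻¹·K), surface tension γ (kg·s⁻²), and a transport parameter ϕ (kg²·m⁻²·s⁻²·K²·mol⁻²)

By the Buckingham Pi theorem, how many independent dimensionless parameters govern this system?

There are 6 variables and 5 base dimensions (M, L, T, Θ, N).
The dimension matrix has rank 5.
Independent dimensionless groups: 6 − 5 = 1.

1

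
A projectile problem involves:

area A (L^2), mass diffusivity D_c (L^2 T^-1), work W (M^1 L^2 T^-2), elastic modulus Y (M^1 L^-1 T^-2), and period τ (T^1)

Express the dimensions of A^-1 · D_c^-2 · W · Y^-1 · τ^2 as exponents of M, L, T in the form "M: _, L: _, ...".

Collect each base-dimension exponent across the product:
  M: −(0) − 2·(0) + (1) − (1) + 2·(0) = 0
  L: −(2) − 2·(2) + (2) − (-1) + 2·(0) = -3
  T: −(0) − 2·(-1) + (-2) − (-2) + 2·(1) = 4
So the dimensions are [L⁻³ T⁴].

M: 0, L: -3, T: 4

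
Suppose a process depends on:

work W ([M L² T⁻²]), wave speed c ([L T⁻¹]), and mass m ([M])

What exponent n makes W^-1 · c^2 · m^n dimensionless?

Balance the M exponent: (1)·n from m, plus −(1) + 2·(0) = -1 from the rest, must sum to zero.
n − 1 = 0, so n = 1.

1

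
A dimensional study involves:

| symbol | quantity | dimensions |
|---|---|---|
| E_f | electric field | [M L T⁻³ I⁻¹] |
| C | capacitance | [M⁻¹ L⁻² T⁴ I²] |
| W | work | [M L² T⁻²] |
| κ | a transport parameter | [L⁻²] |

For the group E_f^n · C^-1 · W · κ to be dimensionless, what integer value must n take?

-2

Balance the M exponent: (1)·n from E_f, plus −(-1) + (1) + (0) = 2 from the rest, must sum to zero.
n + 2 = 0, so n = -2.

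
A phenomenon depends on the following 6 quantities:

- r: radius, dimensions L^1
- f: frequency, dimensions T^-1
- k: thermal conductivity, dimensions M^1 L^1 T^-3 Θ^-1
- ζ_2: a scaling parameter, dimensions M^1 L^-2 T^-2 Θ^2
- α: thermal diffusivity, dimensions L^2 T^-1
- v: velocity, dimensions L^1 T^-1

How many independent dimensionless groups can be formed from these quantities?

2

There are 6 variables and 4 base dimensions (M, L, T, Θ).
The dimension matrix has rank 4.
Independent dimensionless groups: 6 − 4 = 2.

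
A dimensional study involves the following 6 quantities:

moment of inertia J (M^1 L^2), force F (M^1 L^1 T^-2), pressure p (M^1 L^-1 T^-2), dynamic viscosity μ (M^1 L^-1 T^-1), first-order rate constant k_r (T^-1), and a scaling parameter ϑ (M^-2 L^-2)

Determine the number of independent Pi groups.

3

There are 6 variables and 3 base dimensions (M, L, T).
The dimension matrix has rank 3.
Independent dimensionless groups: 6 − 3 = 3.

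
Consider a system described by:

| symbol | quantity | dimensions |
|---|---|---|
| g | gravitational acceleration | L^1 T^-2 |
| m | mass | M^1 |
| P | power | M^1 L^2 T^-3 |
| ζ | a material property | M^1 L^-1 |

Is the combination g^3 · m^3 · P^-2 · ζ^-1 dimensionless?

yes

Sum the exponent of each base dimension across the product:
  M: 3·[g]_M + 3·[m]_M − 2·[P]_M − [ζ]_M = 3·(0) + 3·(1) − 2·(1) − (1) = 0
  L: 3·[g]_L + 3·[m]_L − 2·[P]_L − [ζ]_L = 3·(1) + 3·(0) − 2·(2) − (-1) = 0
  T: 3·[g]_T + 3·[m]_T − 2·[P]_T − [ζ]_T = 3·(-2) + 3·(0) − 2·(-3) − (0) = 0
All base exponents vanish — dimensionless.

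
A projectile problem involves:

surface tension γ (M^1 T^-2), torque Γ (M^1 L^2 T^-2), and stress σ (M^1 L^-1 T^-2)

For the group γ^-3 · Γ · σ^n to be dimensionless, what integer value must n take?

2

Balance the M exponent: (1)·n from σ, plus −3·(1) + (1) = -2 from the rest, must sum to zero.
n − 2 = 0, so n = 2.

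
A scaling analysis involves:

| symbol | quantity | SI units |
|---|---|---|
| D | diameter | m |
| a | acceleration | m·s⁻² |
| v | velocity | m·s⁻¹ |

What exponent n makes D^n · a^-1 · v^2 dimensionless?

-1

Balance the L exponent: (1)·n from D, plus −(1) + 2·(1) = 1 from the rest, must sum to zero.
n + 1 = 0, so n = -1.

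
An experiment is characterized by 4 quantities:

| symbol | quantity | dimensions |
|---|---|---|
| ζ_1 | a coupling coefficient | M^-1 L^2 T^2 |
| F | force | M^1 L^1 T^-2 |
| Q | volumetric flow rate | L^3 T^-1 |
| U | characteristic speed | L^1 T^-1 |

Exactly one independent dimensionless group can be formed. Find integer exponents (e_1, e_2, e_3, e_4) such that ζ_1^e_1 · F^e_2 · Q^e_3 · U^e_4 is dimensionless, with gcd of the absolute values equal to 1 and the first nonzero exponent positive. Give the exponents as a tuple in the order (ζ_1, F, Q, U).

(2, 2, -3, 3)

M: e_1·(-1) + e_2·(1) + e_3·(0) + e_4·(0) = 0
L: e_1·(2) + e_2·(1) + e_3·(3) + e_4·(1) = 0
T: e_1·(2) + e_2·(-2) + e_3·(-1) + e_4·(-1) = 0
Solving this homogeneous linear system for the smallest-integer solution (first nonzero entry positive) gives (2, 2, -3, 3).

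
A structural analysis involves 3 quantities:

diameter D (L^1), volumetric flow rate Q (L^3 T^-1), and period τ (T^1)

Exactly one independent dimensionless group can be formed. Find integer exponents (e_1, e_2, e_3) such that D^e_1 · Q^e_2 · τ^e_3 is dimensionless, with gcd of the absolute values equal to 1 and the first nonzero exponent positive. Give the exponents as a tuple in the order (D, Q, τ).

L: e_1·(1) + e_2·(3) + e_3·(0) = 0
T: e_1·(0) + e_2·(-1) + e_3·(1) = 0
Solving this homogeneous linear system for the smallest-integer solution (first nonzero entry positive) gives (3, -1, -1).

(3, -1, -1)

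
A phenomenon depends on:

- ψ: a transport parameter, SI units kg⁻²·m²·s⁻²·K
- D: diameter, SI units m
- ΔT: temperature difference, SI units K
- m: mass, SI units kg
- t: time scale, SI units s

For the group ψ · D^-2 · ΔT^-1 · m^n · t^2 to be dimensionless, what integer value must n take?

2

Balance the M exponent: (1)·n from m, plus (-2) − 2·(0) − (0) + 2·(0) = -2 from the rest, must sum to zero.
n − 2 = 0, so n = 2.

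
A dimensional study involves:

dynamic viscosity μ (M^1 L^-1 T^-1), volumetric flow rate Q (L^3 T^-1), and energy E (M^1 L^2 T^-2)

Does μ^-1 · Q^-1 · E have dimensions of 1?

yes

Sum the exponent of each base dimension across the product:
  M: −[μ]_M − [Q]_M + [E]_M = −(1) − (0) + (1) = 0
  L: −[μ]_L − [Q]_L + [E]_L = −(-1) − (3) + (2) = 0
  T: −[μ]_T − [Q]_T + [E]_T = −(-1) − (-1) + (-2) = 0
  Θ: −[μ]_Θ − [Q]_Θ + [E]_Θ = −(0) − (0) + (0) = 0
All base exponents vanish — dimensionless.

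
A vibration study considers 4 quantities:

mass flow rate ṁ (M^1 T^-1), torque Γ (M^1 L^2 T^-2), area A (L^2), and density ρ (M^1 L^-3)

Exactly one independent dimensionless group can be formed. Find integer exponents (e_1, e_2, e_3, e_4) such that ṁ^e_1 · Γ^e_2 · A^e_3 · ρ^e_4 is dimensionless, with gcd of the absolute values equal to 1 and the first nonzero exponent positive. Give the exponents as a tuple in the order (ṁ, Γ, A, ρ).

M: e_1·(1) + e_2·(1) + e_3·(0) + e_4·(1) = 0
L: e_1·(0) + e_2·(2) + e_3·(2) + e_4·(-3) = 0
T: e_1·(-1) + e_2·(-2) + e_3·(0) + e_4·(0) = 0
Solving this homogeneous linear system for the smallest-integer solution (first nonzero entry positive) gives (4, -2, -1, -2).

(4, -2, -1, -2)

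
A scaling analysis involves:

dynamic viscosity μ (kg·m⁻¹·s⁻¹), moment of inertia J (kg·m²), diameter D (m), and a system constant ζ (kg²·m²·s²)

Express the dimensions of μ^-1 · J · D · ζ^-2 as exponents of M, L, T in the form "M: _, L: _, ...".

M: -4, L: 0, T: -3

Collect each base-dimension exponent across the product:
  M: −(1) + (1) + (0) − 2·(2) = -4
  L: −(-1) + (2) + (1) − 2·(2) = 0
  T: −(-1) + (0) + (0) − 2·(2) = -3
So the dimensions are [M⁻⁴ T⁻³].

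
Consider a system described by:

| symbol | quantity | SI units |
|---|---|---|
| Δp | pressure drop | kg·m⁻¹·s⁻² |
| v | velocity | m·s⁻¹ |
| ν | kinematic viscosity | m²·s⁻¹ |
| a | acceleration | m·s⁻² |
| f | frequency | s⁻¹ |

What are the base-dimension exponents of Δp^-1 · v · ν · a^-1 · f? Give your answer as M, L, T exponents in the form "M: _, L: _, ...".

M: -1, L: 3, T: 1

Collect each base-dimension exponent across the product:
  M: −(1) + (0) + (0) − (0) + (0) = -1
  L: −(-1) + (1) + (2) − (1) + (0) = 3
  T: −(-2) + (-1) + (-1) − (-2) + (-1) = 1
So the dimensions are [M⁻¹ L³ T].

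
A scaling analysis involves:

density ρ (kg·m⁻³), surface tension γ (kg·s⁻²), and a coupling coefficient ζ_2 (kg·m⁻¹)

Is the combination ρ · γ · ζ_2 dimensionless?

no

Sum the exponent of each base dimension across the product:
  M: [ρ]_M + [γ]_M + [ζ_2]_M = (1) + (1) + (1) = 3
  L: [ρ]_L + [γ]_L + [ζ_2]_L = (-3) + (0) + (-1) = -4
  T: [ρ]_T + [γ]_T + [ζ_2]_T = (0) + (-2) + (0) = -2
Net dimensions [M³ L⁻⁴ T⁻²] ≠ [1] — not dimensionless.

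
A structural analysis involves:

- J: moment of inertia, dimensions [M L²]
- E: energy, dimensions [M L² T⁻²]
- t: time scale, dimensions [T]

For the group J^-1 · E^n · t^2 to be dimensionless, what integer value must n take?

Balance the M exponent: (1)·n from E, plus −(1) + 2·(0) = -1 from the rest, must sum to zero.
n − 1 = 0, so n = 1.

1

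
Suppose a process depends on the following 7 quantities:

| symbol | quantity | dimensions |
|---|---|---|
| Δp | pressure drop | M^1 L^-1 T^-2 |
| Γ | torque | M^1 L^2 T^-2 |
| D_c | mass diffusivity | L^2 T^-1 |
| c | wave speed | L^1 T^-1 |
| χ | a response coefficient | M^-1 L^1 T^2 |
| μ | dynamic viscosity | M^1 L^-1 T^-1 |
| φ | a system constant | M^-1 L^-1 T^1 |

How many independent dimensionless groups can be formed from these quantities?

There are 7 variables and 3 base dimensions (M, L, T).
The dimension matrix has rank 3.
Independent dimensionless groups: 7 − 3 = 4.

4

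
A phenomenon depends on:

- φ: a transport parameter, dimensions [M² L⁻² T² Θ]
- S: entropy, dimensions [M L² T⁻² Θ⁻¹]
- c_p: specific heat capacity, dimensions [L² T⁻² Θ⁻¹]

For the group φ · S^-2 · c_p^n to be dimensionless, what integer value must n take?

Balance the L exponent: (2)·n from c_p, plus (-2) − 2·(2) = -6 from the rest, must sum to zero.
2n − 6 = 0, so n = 3.

3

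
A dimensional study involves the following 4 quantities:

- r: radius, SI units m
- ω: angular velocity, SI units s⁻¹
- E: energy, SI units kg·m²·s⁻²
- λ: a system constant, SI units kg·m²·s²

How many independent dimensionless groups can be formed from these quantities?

1

There are 4 variables and 3 base dimensions (M, L, T).
The dimension matrix has rank 3.
Independent dimensionless groups: 4 − 3 = 1.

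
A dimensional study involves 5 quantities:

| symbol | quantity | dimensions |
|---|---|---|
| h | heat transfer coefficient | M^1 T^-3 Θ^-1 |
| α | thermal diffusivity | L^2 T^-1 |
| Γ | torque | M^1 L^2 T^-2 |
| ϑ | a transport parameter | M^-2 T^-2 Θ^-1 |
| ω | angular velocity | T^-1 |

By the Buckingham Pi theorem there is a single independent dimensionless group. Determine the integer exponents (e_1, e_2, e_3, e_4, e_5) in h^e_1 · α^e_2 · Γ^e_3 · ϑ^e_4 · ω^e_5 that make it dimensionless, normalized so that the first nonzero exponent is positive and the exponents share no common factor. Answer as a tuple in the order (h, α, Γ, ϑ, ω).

(1, 3, -3, -1, 2)

M: e_1·(1) + e_2·(0) + e_3·(1) + e_4·(-2) + e_5·(0) = 0
L: e_1·(0) + e_2·(2) + e_3·(2) + e_4·(0) + e_5·(0) = 0
T: e_1·(-3) + e_2·(-1) + e_3·(-2) + e_4·(-2) + e_5·(-1) = 0
Θ: e_1·(-1) + e_2·(0) + e_3·(0) + e_4·(-1) + e_5·(0) = 0
Solving this homogeneous linear system for the smallest-integer solution (first nonzero entry positive) gives (1, 3, -3, -1, 2).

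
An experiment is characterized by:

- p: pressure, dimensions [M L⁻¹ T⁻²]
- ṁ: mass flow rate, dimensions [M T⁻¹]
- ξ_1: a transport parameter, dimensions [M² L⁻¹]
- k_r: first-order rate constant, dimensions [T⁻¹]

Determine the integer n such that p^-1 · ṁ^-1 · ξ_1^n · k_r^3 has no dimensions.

Balance the M exponent: (2)·n from ξ_1, plus −(1) − (1) + 3·(0) = -2 from the rest, must sum to zero.
2n − 2 = 0, so n = 1.

1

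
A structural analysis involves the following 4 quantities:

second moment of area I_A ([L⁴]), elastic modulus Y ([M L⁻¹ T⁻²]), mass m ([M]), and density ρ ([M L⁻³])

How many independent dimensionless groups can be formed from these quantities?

1

There are 4 variables and 3 base dimensions (M, L, T).
The dimension matrix has rank 3.
Independent dimensionless groups: 4 − 3 = 1.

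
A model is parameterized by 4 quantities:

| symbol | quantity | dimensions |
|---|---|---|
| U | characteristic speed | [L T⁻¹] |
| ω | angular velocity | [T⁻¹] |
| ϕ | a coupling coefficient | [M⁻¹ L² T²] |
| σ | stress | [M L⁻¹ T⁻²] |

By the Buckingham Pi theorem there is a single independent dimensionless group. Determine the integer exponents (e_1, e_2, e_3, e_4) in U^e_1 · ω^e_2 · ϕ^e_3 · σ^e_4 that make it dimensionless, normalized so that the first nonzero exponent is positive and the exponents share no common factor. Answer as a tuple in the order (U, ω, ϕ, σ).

(1, -1, -1, -1)

M: e_1·(0) + e_2·(0) + e_3·(-1) + e_4·(1) = 0
L: e_1·(1) + e_2·(0) + e_3·(2) + e_4·(-1) = 0
T: e_1·(-1) + e_2·(-1) + e_3·(2) + e_4·(-2) = 0
Solving this homogeneous linear system for the smallest-integer solution (first nonzero entry positive) gives (1, -1, -1, -1).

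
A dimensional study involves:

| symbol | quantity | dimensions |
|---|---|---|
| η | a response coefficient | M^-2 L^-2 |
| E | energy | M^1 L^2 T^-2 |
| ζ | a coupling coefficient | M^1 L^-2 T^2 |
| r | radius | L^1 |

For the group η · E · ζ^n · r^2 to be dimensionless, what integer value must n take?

Balance the M exponent: (1)·n from ζ, plus (-2) + (1) + 2·(0) = -1 from the rest, must sum to zero.
n − 1 = 0, so n = 1.

1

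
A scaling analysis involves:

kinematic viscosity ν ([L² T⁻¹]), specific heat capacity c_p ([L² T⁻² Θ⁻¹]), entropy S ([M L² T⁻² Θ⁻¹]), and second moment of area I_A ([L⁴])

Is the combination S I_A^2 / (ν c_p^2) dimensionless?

Sum the exponent of each base dimension across the product:
  M: −[ν]_M − 2·[c_p]_M + [S]_M + 2·[I_A]_M = −(0) − 2·(0) + (1) + 2·(0) = 1
  L: −[ν]_L − 2·[c_p]_L + [S]_L + 2·[I_A]_L = −(2) − 2·(2) + (2) + 2·(4) = 4
  T: −[ν]_T − 2·[c_p]_T + [S]_T + 2·[I_A]_T = −(-1) − 2·(-2) + (-2) + 2·(0) = 3
  Θ: −[ν]_Θ − 2·[c_p]_Θ + [S]_Θ + 2·[I_A]_Θ = −(0) − 2·(-1) + (-1) + 2·(0) = 1
Net dimensions [M L⁴ T³ Θ] ≠ [1] — not dimensionless.

no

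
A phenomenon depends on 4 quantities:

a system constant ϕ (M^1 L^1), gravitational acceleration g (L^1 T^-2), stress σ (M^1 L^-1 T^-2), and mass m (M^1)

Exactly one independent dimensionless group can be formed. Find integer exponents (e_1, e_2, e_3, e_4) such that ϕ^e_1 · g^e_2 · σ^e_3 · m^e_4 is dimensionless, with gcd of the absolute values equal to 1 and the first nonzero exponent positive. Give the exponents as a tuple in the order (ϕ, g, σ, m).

M: e_1·(1) + e_2·(0) + e_3·(1) + e_4·(1) = 0
L: e_1·(1) + e_2·(1) + e_3·(-1) + e_4·(0) = 0
T: e_1·(0) + e_2·(-2) + e_3·(-2) + e_4·(0) = 0
Solving this homogeneous linear system for the smallest-integer solution (first nonzero entry positive) gives (2, -1, 1, -3).

(2, -1, 1, -3)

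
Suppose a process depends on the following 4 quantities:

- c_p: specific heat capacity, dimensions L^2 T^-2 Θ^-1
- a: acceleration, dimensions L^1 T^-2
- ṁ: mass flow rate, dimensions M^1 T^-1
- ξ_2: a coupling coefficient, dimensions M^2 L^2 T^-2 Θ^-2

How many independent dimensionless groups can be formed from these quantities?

1

There are 4 variables and 4 base dimensions (M, L, T, Θ).
The dimension matrix has rank 3 (less than 4: the dimension vectors are linearly dependent).
Independent dimensionless groups: 4 − 3 = 1.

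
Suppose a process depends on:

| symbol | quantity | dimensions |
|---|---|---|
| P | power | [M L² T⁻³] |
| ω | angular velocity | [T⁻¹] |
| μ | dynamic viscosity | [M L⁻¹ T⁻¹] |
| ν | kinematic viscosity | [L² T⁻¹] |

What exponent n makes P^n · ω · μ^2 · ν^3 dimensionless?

-2

Balance the M exponent: (1)·n from P, plus (0) + 2·(1) + 3·(0) = 2 from the rest, must sum to zero.
n + 2 = 0, so n = -2.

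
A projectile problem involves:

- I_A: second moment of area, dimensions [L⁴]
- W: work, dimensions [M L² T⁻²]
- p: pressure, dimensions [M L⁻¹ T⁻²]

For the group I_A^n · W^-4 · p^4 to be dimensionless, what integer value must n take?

Balance the L exponent: (4)·n from I_A, plus −4·(2) + 4·(-1) = -12 from the rest, must sum to zero.
4n − 12 = 0, so n = 3.

3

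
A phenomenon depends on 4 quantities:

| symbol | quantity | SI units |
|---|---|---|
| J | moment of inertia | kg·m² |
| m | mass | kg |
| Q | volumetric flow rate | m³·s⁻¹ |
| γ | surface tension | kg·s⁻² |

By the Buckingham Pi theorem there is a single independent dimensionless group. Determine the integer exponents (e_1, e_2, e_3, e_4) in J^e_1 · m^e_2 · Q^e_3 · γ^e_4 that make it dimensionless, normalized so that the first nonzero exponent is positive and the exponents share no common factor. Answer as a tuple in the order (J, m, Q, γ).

(3, -4, -2, 1)

M: e_1·(1) + e_2·(1) + e_3·(0) + e_4·(1) = 0
L: e_1·(2) + e_2·(0) + e_3·(3) + e_4·(0) = 0
T: e_1·(0) + e_2·(0) + e_3·(-1) + e_4·(-2) = 0
Solving this homogeneous linear system for the smallest-integer solution (first nonzero entry positive) gives (3, -4, -2, 1).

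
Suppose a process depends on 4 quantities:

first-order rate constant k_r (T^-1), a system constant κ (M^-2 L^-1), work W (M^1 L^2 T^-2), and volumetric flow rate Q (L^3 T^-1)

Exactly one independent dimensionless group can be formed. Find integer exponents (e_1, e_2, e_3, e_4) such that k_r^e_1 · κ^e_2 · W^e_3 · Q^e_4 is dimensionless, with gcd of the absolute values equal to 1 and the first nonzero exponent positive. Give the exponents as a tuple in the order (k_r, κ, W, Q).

M: e_1·(0) + e_2·(-2) + e_3·(1) + e_4·(0) = 0
L: e_1·(0) + e_2·(-1) + e_3·(2) + e_4·(3) = 0
T: e_1·(-1) + e_2·(0) + e_3·(-2) + e_4·(-1) = 0
Solving this homogeneous linear system for the smallest-integer solution (first nonzero entry positive) gives (3, -1, -2, 1).

(3, -1, -2, 1)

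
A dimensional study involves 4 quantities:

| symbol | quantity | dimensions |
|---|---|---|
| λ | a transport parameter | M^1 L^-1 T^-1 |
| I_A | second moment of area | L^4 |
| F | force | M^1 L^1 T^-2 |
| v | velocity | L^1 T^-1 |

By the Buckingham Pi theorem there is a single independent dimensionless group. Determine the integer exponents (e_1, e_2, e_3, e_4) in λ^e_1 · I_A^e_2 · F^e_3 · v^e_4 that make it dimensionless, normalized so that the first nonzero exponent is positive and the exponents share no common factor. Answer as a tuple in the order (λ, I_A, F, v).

M: e_1·(1) + e_2·(0) + e_3·(1) + e_4·(0) = 0
L: e_1·(-1) + e_2·(4) + e_3·(1) + e_4·(1) = 0
T: e_1·(-1) + e_2·(0) + e_3·(-2) + e_4·(-1) = 0
Solving this homogeneous linear system for the smallest-integer solution (first nonzero entry positive) gives (4, 1, -4, 4).

(4, 1, -4, 4)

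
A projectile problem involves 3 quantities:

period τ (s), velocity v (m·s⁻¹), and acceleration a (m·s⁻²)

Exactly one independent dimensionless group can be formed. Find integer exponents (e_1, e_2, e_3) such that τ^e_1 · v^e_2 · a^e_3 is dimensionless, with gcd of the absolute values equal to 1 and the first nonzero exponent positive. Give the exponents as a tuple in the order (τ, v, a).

(1, -1, 1)

L: e_1·(0) + e_2·(1) + e_3·(1) = 0
T: e_1·(1) + e_2·(-1) + e_3·(-2) = 0
Solving this homogeneous linear system for the smallest-integer solution (first nonzero entry positive) gives (1, -1, 1).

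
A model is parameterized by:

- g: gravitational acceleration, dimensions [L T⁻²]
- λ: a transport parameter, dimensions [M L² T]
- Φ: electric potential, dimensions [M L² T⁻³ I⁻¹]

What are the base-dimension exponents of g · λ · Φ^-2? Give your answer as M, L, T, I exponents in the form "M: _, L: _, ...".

M: -1, L: -1, T: 5, I: 2

Collect each base-dimension exponent across the product:
  M: (0) + (1) − 2·(1) = -1
  L: (1) + (2) − 2·(2) = -1
  T: (-2) + (1) − 2·(-3) = 5
  I: (0) + (0) − 2·(-1) = 2
So the dimensions are [M⁻¹ L⁻¹ T⁵ I²].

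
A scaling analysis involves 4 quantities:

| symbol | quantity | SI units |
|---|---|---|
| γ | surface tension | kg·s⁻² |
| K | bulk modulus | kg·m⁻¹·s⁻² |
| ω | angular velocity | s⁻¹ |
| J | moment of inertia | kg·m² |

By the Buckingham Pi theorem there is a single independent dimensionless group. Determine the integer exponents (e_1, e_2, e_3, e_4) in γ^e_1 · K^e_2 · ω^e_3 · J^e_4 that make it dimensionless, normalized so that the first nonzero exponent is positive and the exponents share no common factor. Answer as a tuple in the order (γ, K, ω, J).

M: e_1·(1) + e_2·(1) + e_3·(0) + e_4·(1) = 0
L: e_1·(0) + e_2·(-1) + e_3·(0) + e_4·(2) = 0
T: e_1·(-2) + e_2·(-2) + e_3·(-1) + e_4·(0) = 0
Solving this homogeneous linear system for the smallest-integer solution (first nonzero entry positive) gives (3, -2, -2, -1).

(3, -2, -2, -1)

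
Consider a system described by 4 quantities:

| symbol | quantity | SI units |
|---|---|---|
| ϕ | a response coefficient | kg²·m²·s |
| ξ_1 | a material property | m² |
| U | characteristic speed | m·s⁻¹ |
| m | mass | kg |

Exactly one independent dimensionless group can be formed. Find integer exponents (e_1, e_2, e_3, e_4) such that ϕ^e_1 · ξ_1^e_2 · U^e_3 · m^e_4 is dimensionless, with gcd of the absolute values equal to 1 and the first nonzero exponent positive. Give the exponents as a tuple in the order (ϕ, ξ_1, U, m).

(2, -3, 2, -4)

M: e_1·(2) + e_2·(0) + e_3·(0) + e_4·(1) = 0
L: e_1·(2) + e_2·(2) + e_3·(1) + e_4·(0) = 0
T: e_1·(1) + e_2·(0) + e_3·(-1) + e_4·(0) = 0
Solving this homogeneous linear system for the smallest-integer solution (first nonzero entry positive) gives (2, -3, 2, -4).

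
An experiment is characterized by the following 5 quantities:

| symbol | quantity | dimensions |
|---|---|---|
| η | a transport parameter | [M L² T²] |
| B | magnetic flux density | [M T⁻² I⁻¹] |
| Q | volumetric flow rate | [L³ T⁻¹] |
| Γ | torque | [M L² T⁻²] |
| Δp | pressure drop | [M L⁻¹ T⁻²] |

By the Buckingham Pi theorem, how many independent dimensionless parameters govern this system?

There are 5 variables and 4 base dimensions (M, L, T, I).
The dimension matrix has rank 4.
Independent dimensionless groups: 5 − 4 = 1.

1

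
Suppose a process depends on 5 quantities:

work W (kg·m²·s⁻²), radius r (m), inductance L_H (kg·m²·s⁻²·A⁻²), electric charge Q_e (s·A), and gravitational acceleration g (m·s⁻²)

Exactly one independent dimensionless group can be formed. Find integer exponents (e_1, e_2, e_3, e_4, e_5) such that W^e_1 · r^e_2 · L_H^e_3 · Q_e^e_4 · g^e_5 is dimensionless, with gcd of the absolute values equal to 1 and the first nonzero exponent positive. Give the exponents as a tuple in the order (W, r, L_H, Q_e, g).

M: e_1·(1) + e_2·(0) + e_3·(1) + e_4·(0) + e_5·(0) = 0
L: e_1·(2) + e_2·(1) + e_3·(2) + e_4·(0) + e_5·(1) = 0
T: e_1·(-2) + e_2·(0) + e_3·(-2) + e_4·(1) + e_5·(-2) = 0
I: e_1·(0) + e_2·(0) + e_3·(-2) + e_4·(1) + e_5·(0) = 0
Solving this homogeneous linear system for the smallest-integer solution (first nonzero entry positive) gives (1, 1, -1, -2, -1).

(1, 1, -1, -2, -1)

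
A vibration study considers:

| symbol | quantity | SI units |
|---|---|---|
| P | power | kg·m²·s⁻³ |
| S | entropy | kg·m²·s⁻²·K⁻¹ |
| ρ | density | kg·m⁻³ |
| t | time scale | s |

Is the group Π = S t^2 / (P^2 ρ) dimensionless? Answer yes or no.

Sum the exponent of each base dimension across the product:
  M: −2·[P]_M + [S]_M − [ρ]_M + 2·[t]_M = −2·(1) + (1) − (1) + 2·(0) = -2
  L: −2·[P]_L + [S]_L − [ρ]_L + 2·[t]_L = −2·(2) + (2) − (-3) + 2·(0) = 1
  T: −2·[P]_T + [S]_T − [ρ]_T + 2·[t]_T = −2·(-3) + (-2) − (0) + 2·(1) = 6
  Θ: −2·[P]_Θ + [S]_Θ − [ρ]_Θ + 2·[t]_Θ = −2·(0) + (-1) − (0) + 2·(0) = -1
Net dimensions [M⁻² L T⁶ Θ⁻¹] ≠ [1] — not dimensionless.

no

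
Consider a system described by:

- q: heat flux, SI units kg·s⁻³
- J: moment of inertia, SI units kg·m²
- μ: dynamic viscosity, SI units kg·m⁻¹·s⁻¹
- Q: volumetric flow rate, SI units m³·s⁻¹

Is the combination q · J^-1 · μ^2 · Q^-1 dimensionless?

no

Sum the exponent of each base dimension across the product:
  M: [q]_M − [J]_M + 2·[μ]_M − [Q]_M = (1) − (1) + 2·(1) − (0) = 2
  L: [q]_L − [J]_L + 2·[μ]_L − [Q]_L = (0) − (2) + 2·(-1) − (3) = -7
  T: [q]_T − [J]_T + 2·[μ]_T − [Q]_T = (-3) − (0) + 2·(-1) − (-1) = -4
Net dimensions [M² L⁻⁷ T⁻⁴] ≠ [1] — not dimensionless.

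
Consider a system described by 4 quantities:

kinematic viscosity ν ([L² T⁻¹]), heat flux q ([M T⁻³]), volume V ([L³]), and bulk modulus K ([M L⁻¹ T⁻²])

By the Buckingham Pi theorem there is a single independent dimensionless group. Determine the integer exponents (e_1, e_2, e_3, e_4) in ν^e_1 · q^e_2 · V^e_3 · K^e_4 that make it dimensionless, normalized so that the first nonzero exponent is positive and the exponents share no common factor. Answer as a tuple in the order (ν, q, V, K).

(3, -3, -1, 3)

M: e_1·(0) + e_2·(1) + e_3·(0) + e_4·(1) = 0
L: e_1·(2) + e_2·(0) + e_3·(3) + e_4·(-1) = 0
T: e_1·(-1) + e_2·(-3) + e_3·(0) + e_4·(-2) = 0
Solving this homogeneous linear system for the smallest-integer solution (first nonzero entry positive) gives (3, -3, -1, 3).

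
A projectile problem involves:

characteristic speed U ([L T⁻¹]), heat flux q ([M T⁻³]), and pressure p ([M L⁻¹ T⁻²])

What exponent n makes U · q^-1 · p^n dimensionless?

Balance the M exponent: (1)·n from p, plus (0) − (1) = -1 from the rest, must sum to zero.
n − 1 = 0, so n = 1.

1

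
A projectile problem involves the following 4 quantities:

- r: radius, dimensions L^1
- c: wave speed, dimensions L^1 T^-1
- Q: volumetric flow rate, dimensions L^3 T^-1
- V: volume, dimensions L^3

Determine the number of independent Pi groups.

2

There are 4 variables and 2 base dimensions (L, T).
The dimension matrix has rank 2.
Independent dimensionless groups: 4 − 2 = 2.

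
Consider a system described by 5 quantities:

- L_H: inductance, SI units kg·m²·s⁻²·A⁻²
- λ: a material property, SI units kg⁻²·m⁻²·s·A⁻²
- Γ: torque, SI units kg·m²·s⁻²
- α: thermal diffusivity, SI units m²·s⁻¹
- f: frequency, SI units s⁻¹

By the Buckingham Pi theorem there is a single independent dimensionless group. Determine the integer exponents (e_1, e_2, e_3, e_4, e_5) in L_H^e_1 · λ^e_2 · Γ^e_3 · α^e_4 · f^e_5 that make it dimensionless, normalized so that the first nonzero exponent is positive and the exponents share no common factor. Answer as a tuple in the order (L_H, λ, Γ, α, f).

(1, -1, -3, 1, 2)

M: e_1·(1) + e_2·(-2) + e_3·(1) + e_4·(0) + e_5·(0) = 0
L: e_1·(2) + e_2·(-2) + e_3·(2) + e_4·(2) + e_5·(0) = 0
T: e_1·(-2) + e_2·(1) + e_3·(-2) + e_4·(-1) + e_5·(-1) = 0
I: e_1·(-2) + e_2·(-2) + e_3·(0) + e_4·(0) + e_5·(0) = 0
Solving this homogeneous linear system for the smallest-integer solution (first nonzero entry positive) gives (1, -1, -3, 1, 2).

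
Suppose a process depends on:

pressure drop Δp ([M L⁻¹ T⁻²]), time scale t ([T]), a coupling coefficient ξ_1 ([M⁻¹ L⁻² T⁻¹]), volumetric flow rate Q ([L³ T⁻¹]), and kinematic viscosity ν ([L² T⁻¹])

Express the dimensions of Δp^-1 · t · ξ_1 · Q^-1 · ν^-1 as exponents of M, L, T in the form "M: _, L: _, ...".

Collect each base-dimension exponent across the product:
  M: −(1) + (0) + (-1) − (0) − (0) = -2
  L: −(-1) + (0) + (-2) − (3) − (2) = -6
  T: −(-2) + (1) + (-1) − (-1) − (-1) = 4
So the dimensions are [M⁻² L⁻⁶ T⁴].

M: -2, L: -6, T: 4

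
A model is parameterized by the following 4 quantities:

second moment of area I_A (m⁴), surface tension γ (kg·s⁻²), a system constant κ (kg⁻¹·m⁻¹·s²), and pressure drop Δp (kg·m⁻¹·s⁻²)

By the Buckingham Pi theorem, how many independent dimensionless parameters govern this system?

2

There are 4 variables and 3 base dimensions (M, L, T).
The dimension matrix has rank 2 (less than 3: the dimension vectors are linearly dependent).
Independent dimensionless groups: 4 − 2 = 2.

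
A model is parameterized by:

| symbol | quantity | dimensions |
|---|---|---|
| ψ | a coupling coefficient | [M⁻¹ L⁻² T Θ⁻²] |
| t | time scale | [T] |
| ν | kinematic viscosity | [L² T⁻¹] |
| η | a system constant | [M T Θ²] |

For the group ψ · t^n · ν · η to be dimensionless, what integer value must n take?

Balance the T exponent: (1)·n from t, plus (1) + (-1) + (1) = 1 from the rest, must sum to zero.
n + 1 = 0, so n = -1.

-1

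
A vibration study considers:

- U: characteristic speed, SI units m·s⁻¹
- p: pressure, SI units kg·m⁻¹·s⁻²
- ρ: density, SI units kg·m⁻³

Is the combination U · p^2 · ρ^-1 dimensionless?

Sum the exponent of each base dimension across the product:
  M: [U]_M + 2·[p]_M − [ρ]_M = (0) + 2·(1) − (1) = 1
  L: [U]_L + 2·[p]_L − [ρ]_L = (1) + 2·(-1) − (-3) = 2
  T: [U]_T + 2·[p]_T − [ρ]_T = (-1) + 2·(-2) − (0) = -5
Net dimensions [M L² T⁻⁵] ≠ [1] — not dimensionless.

no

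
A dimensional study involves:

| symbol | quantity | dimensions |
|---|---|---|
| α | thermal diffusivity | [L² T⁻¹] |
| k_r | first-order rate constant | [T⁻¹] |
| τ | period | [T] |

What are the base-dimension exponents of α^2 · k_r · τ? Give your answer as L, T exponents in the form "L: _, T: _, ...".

L: 4, T: -2

Collect each base-dimension exponent across the product:
  L: 2·(2) + (0) + (0) = 4
  T: 2·(-1) + (-1) + (1) = -2
So the dimensions are [L⁴ T⁻²].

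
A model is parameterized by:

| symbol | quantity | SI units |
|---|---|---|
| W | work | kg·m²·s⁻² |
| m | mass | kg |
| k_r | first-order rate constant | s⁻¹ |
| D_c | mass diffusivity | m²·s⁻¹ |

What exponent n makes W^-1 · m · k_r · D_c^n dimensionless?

Balance the L exponent: (2)·n from D_c, plus −(2) + (0) + (0) = -2 from the rest, must sum to zero.
2n − 2 = 0, so n = 1.

1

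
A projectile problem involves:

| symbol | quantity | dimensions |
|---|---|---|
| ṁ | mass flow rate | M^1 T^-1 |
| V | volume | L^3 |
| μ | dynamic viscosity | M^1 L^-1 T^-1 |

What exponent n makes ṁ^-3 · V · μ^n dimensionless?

3

Balance the M exponent: (1)·n from μ, plus −3·(1) + (0) = -3 from the rest, must sum to zero.
n − 3 = 0, so n = 3.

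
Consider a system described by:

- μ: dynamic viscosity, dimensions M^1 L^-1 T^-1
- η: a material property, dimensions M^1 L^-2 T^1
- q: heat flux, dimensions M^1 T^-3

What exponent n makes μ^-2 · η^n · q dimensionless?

Balance the M exponent: (1)·n from η, plus −2·(1) + (1) = -1 from the rest, must sum to zero.
n − 1 = 0, so n = 1.

1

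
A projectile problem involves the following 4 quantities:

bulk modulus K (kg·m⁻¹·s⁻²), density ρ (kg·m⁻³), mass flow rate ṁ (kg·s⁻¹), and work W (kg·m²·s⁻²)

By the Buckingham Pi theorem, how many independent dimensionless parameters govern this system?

1

There are 4 variables and 3 base dimensions (M, L, T).
The dimension matrix has rank 3.
Independent dimensionless groups: 4 − 3 = 1.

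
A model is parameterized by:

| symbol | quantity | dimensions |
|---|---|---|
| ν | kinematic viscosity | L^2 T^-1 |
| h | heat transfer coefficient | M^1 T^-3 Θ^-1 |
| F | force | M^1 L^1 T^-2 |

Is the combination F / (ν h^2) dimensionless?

Sum the exponent of each base dimension across the product:
  M: −[ν]_M − 2·[h]_M + [F]_M = −(0) − 2·(1) + (1) = -1
  L: −[ν]_L − 2·[h]_L + [F]_L = −(2) − 2·(0) + (1) = -1
  T: −[ν]_T − 2·[h]_T + [F]_T = −(-1) − 2·(-3) + (-2) = 5
  Θ: −[ν]_Θ − 2·[h]_Θ + [F]_Θ = −(0) − 2·(-1) + (0) = 2
Net dimensions [M⁻¹ L⁻¹ T⁵ Θ²] ≠ [1] — not dimensionless.

no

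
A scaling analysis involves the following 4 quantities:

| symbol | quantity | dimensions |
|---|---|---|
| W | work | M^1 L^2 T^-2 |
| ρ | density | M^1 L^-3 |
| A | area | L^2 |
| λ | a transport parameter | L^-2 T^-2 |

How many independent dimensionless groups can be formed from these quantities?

1

There are 4 variables and 3 base dimensions (M, L, T).
The dimension matrix has rank 3.
Independent dimensionless groups: 4 − 3 = 1.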